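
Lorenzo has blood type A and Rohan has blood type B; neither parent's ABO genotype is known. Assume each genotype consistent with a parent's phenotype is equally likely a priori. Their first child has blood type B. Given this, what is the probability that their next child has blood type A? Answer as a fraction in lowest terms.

1/12

Possible genotypes: Lorenzo ∈ {AA, AO}; Rohan ∈ {BB, BO}.
Weight each parental genotype pair by prior × P(type-B child):
  AO × BB: posterior weight 2/3; P(next child type A) = 0.
  AO × BO: posterior weight 1/3; P(next child type A) = 1/4.
Weighted sum = 1/12.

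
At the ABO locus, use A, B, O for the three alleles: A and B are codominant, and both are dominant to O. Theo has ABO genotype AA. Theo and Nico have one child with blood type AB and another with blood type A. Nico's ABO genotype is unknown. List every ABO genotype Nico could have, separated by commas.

For each candidate genotype of Nico, check whether crossing it with AA can produce every observed child phenotype.
  AA → possible child types {A} ✗
  AB → possible child types {A, AB} ✓
  AO → possible child types {A} ✗
  BB → possible child types {AB} ✗
  BO → possible child types {A, AB} ✓
  OO → possible child types {A} ✗

AB, BO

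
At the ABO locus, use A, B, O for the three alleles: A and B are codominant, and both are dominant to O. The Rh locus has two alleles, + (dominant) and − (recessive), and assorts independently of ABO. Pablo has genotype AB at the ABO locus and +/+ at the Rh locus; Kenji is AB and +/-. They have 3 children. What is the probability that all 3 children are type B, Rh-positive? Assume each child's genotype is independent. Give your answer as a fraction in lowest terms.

1/64

ABO cross AB × AB → 1/4 A, 1/4 B, 1/2 AB.
Rh cross +/+ × +/- → 1 Rh+; so P(type B, Rh-positive) = 1/4 × 1 = 1/4 per child.
All 3 independent: (1/4)^3 = 1/64.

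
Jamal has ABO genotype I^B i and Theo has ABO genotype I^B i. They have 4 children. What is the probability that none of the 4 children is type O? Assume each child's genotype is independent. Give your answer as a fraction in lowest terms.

81/256

ABO cross I^B i × I^B i → 1/4 O, 3/4 B.
So P(type O) = 1/4 per child.
P(not type O) = 3/4 for one child; (3/4)^4 = 81/256.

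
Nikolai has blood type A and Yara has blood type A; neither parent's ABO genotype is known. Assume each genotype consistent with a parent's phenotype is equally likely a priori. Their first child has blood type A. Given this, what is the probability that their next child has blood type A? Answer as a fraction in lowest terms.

19/20

Possible genotypes: Nikolai ∈ {I^A I^A, I^A i}; Yara ∈ {I^A I^A, I^A i}.
Weight each parental genotype pair by prior × P(type-A child):
  I^A I^A × I^A I^A: posterior weight 4/15; P(next child type A) = 1.
  I^A I^A × I^A i: posterior weight 4/15; P(next child type A) = 1.
  I^A i × I^A I^A: posterior weight 4/15; P(next child type A) = 1.
  I^A i × I^A i: posterior weight 1/5; P(next child type A) = 3/4.
Weighted sum = 19/20.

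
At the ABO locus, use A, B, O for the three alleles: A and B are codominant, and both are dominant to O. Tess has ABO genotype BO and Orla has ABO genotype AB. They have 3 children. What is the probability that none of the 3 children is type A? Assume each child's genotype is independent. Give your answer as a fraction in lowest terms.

ABO cross BO × AB → 1/4 A, 1/2 B, 1/4 AB.
So P(type A) = 1/4 per child.
P(not type A) = 3/4 for one child; (3/4)^3 = 27/64.

27/64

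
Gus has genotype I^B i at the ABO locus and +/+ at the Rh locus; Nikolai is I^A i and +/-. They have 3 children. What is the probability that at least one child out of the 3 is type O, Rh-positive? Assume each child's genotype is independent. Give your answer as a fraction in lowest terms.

37/64

ABO cross I^B i × I^A i → 1/4 O, 1/4 A, 1/4 B, 1/4 AB.
Rh cross +/+ × +/- → 1 Rh+; so P(type O, Rh-positive) = 1/4 × 1 = 1/4 per child.
P(none) = (3/4)^3 = 27/64; P(at least one) = 1 − 27/64 = 37/64.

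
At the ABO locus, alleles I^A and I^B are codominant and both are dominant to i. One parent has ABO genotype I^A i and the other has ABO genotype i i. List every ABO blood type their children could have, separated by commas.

O, A

Gametes from I^A i × i i give offspring ABO genotypes I^A i, i i, i.e. phenotypes O, A.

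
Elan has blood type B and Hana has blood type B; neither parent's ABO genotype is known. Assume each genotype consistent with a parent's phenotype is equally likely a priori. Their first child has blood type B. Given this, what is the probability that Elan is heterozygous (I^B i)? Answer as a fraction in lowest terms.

7/15

Possible genotypes: Elan ∈ {I^B I^B, I^B i}; Hana ∈ {I^B I^B, I^B i}.
Weight each parental genotype pair by prior × P(type-B child):
  I^B I^B × I^B I^B: posterior weight 4/15.
  I^B I^B × I^B i: posterior weight 4/15.
  I^B i × I^B I^B: posterior weight 4/15.
  I^B i × I^B i: posterior weight 1/5.
Sum the posterior weight over pairs where Elan is I^B i: 7/15.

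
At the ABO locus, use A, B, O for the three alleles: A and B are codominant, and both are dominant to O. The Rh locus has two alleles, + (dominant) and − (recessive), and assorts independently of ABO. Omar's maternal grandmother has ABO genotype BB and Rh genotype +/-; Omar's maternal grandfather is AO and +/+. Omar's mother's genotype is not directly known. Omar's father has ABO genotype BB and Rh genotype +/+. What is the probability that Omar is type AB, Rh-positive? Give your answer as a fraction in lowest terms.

Omar's mother's ABO genotype from BB × AO: 1/2 AB, 1/2 BO.
Crossing each possibility with the father BB and summing P(type AB): 1/2·1/2 + 1/2·0 = 1/4.
Similarly for Rh via the mother's Rh distribution: P(Rh+) = 1.
Independent loci: 1/4 × 1 = 1/4.

1/4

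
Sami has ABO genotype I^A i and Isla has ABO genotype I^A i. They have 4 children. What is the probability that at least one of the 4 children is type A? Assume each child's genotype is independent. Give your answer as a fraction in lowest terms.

ABO cross I^A i × I^A i → 1/4 O, 3/4 A.
So P(type A) = 3/4 per child.
P(none) = (1/4)^4 = 1/256; P(at least one) = 1 − 1/256 = 255/256.

255/256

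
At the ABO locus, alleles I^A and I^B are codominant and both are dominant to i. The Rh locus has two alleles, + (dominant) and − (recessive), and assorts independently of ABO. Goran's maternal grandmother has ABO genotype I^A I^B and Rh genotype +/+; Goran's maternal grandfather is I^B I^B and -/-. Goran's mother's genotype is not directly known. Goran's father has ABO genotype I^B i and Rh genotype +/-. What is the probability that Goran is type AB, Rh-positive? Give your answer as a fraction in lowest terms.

Goran's mother's ABO genotype from I^A I^B × I^B I^B: 1/2 I^A I^B, 1/2 I^B I^B.
Crossing each possibility with the father I^B i and summing P(type AB): 1/2·1/4 + 1/2·0 = 1/8.
Similarly for Rh via the mother's Rh distribution: P(Rh+) = 3/4.
Independent loci: 1/8 × 3/4 = 3/32.

3/32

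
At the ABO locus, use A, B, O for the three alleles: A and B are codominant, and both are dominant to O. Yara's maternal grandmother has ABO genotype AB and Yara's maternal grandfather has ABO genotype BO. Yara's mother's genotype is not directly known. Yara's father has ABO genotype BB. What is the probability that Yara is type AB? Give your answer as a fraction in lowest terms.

Yara's mother's ABO genotype from AB × BO: 1/4 AB, 1/4 AO, 1/4 BB, 1/4 BO.
Crossing each possibility with the father BB and summing P(type AB): 1/4·1/2 + 1/4·1/2 + 1/4·0 + 1/4·0 = 1/4.

1/4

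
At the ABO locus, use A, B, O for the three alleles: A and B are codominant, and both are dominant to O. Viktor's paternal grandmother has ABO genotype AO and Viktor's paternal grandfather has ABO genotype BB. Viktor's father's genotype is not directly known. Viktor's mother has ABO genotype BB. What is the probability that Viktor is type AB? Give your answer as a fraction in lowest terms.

1/4

Viktor's father's ABO genotype from AO × BB: 1/2 AB, 1/2 BO.
Crossing each possibility with the mother BB and summing P(type AB): 1/2·1/2 + 1/2·0 = 1/4.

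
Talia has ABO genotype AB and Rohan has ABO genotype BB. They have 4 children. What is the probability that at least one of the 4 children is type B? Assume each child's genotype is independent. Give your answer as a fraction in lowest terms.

ABO cross AB × BB → 1/2 B, 1/2 AB.
So P(type B) = 1/2 per child.
P(none) = (1/2)^4 = 1/16; P(at least one) = 1 − 1/16 = 15/16.

15/16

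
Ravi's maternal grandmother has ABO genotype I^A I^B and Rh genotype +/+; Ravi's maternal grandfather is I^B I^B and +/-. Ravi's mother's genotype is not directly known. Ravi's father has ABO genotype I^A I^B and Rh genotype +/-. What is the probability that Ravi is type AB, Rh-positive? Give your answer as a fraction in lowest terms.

7/16

Ravi's mother's ABO genotype from I^A I^B × I^B I^B: 1/2 I^A I^B, 1/2 I^B I^B.
Crossing each possibility with the father I^A I^B and summing P(type AB): 1/2·1/2 + 1/2·1/2 = 1/2.
Similarly for Rh via the mother's Rh distribution: P(Rh+) = 7/8.
Independent loci: 1/2 × 7/8 = 7/16.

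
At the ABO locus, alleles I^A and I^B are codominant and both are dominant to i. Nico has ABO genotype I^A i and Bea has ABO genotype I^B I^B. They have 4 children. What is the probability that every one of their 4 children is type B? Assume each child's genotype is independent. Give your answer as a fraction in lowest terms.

ABO cross I^A i × I^B I^B → 1/2 B, 1/2 AB.
So P(type B) = 1/2 per child.
All 4 independent: (1/2)^4 = 1/16.

1/16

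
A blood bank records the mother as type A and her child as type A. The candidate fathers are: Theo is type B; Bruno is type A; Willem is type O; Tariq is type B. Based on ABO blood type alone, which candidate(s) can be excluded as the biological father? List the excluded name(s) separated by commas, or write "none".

A candidate is excluded only if no genotype consistent with his phenotype could produce a type A child with a type A mother.
Every candidate has at least one consistent genotype combination, so none can be excluded.

none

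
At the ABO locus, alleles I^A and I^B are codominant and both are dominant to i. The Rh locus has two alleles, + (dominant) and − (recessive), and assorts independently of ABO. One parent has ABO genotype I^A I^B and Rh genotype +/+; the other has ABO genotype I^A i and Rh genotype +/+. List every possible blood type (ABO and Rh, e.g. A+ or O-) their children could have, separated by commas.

A+, B+, AB+

Gametes from I^A I^B × I^A i give offspring ABO genotypes I^A I^A, I^A I^B, I^A i, I^B i, i.e. phenotypes A, B, AB.
Rh cross +/+ × +/+ → phenotypes Rh+.
Combining independently: A+, B+, AB+.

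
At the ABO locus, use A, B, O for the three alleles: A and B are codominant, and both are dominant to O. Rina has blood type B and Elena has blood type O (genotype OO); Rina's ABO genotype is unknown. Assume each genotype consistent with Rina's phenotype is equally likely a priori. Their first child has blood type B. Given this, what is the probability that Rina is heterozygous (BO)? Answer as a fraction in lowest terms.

Possible genotypes: Rina ∈ {BB, BO}; Elena ∈ {OO}.
Weight each parental genotype pair by prior × P(type-B child):
  BB × OO: posterior weight 2/3.
  BO × OO: posterior weight 1/3.
Sum the posterior weight over pairs where Rina is BO: 1/3.

1/3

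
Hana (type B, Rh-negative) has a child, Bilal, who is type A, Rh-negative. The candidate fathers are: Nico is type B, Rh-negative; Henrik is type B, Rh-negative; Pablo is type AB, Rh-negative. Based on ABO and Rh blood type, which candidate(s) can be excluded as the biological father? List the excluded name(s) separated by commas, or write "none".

Nico, Henrik

A candidate is excluded only if no genotype consistent with his phenotype could produce a type A, Rh-negative child with a type B, Rh-negative mother.
Nico (type B, Rh-): no genotype consistent with that phenotype can produce a type-A Rh- child with a type-B mother.
Henrik (type B, Rh-): no genotype consistent with that phenotype can produce a type-A Rh- child with a type-B mother.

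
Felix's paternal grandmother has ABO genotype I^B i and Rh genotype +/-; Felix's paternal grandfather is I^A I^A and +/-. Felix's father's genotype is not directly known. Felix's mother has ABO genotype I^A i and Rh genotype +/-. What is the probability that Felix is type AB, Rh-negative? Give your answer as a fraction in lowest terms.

Felix's father's ABO genotype from I^B i × I^A I^A: 1/2 I^A I^B, 1/2 I^A i.
Crossing each possibility with the mother I^A i and summing P(type AB): 1/2·1/4 + 1/2·0 = 1/8.
Similarly for Rh via the father's Rh distribution: P(Rh-) = 1/4.
Independent loci: 1/8 × 1/4 = 1/32.

1/32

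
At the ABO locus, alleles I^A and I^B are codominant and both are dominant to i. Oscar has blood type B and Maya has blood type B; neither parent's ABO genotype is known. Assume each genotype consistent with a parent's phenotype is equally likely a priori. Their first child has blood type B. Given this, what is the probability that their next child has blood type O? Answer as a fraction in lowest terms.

1/20

Possible genotypes: Oscar ∈ {I^B I^B, I^B i}; Maya ∈ {I^B I^B, I^B i}.
Weight each parental genotype pair by prior × P(type-B child):
  I^B I^B × I^B I^B: posterior weight 4/15; P(next child type O) = 0.
  I^B I^B × I^B i: posterior weight 4/15; P(next child type O) = 0.
  I^B i × I^B I^B: posterior weight 4/15; P(next child type O) = 0.
  I^B i × I^B i: posterior weight 1/5; P(next child type O) = 1/4.
Weighted sum = 1/20.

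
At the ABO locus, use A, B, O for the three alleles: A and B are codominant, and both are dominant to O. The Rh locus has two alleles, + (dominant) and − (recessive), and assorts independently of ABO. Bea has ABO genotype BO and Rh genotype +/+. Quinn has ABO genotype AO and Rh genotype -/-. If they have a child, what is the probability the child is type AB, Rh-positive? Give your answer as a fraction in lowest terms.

1/4

ABO cross BO × AO → offspring phenotypes: 1/4 O, 1/4 A, 1/4 B, 1/4 AB.
Rh cross +/+ × -/- → 1 Rh+.
Independent loci: P(type AB, Rh-positive) = 1/4 × 1 = 1/4.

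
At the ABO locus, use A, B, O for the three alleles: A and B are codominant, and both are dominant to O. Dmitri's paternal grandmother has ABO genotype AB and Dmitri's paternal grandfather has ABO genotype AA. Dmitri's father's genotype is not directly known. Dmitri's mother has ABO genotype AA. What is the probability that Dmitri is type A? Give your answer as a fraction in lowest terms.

3/4

Dmitri's father's ABO genotype from AB × AA: 1/2 AA, 1/2 AB.
Crossing each possibility with the mother AA and summing P(type A): 1/2·1 + 1/2·1/2 = 3/4.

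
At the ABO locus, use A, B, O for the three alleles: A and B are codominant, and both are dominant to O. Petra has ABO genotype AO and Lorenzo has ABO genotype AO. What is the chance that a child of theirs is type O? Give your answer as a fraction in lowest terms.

1/4

ABO cross AO × AO → offspring phenotypes: 1/4 O, 3/4 A.
So P(type O) = 1/4.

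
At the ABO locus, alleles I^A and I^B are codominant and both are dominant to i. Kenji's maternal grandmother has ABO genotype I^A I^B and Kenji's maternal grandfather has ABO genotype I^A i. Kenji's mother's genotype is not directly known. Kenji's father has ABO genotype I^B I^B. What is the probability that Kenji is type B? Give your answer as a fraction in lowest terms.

1/2

Kenji's mother's ABO genotype from I^A I^B × I^A i: 1/4 I^A I^A, 1/4 I^A I^B, 1/4 I^A i, 1/4 I^B i.
Crossing each possibility with the father I^B I^B and summing P(type B): 1/4·0 + 1/4·1/2 + 1/4·1/2 + 1/4·1 = 1/2.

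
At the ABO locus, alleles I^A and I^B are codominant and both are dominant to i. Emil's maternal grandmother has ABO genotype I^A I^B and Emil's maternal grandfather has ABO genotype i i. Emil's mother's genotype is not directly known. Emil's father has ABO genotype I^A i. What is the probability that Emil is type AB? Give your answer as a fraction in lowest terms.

Emil's mother's ABO genotype from I^A I^B × i i: 1/2 I^A i, 1/2 I^B i.
Crossing each possibility with the father I^A i and summing P(type AB): 1/2·0 + 1/2·1/4 = 1/8.

1/8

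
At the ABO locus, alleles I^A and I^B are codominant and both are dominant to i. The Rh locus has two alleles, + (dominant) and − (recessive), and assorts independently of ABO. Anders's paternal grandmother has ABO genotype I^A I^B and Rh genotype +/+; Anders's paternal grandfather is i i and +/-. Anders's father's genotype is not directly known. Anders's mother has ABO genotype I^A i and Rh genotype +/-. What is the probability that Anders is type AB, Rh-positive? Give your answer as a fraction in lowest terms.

Anders's father's ABO genotype from I^A I^B × i i: 1/2 I^A i, 1/2 I^B i.
Crossing each possibility with the mother I^A i and summing P(type AB): 1/2·0 + 1/2·1/4 = 1/8.
Similarly for Rh via the father's Rh distribution: P(Rh+) = 7/8.
Independent loci: 1/8 × 7/8 = 7/64.

7/64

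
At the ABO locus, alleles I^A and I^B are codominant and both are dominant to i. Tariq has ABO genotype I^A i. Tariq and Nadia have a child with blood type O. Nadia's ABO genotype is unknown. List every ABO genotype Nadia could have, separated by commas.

For each candidate genotype of Nadia, check whether crossing it with I^A i can produce every observed child phenotype.
  I^A I^A → possible child types {A} ✗
  I^A I^B → possible child types {A, B, AB} ✗
  I^A i → possible child types {O, A} ✓
  I^B I^B → possible child types {B, AB} ✗
  I^B i → possible child types {O, A, B, AB} ✓
  i i → possible child types {O, A} ✓

I^A i, I^B i, i i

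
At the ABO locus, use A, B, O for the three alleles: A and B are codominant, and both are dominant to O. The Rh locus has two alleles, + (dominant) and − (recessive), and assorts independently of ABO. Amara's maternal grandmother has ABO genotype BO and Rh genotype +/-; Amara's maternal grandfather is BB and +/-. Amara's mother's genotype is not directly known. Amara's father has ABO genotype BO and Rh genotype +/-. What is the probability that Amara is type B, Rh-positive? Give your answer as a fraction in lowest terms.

21/32

Amara's mother's ABO genotype from BO × BB: 1/2 BB, 1/2 BO.
Crossing each possibility with the father BO and summing P(type B): 1/2·1 + 1/2·3/4 = 7/8.
Similarly for Rh via the mother's Rh distribution: P(Rh+) = 3/4.
Independent loci: 7/8 × 3/4 = 21/32.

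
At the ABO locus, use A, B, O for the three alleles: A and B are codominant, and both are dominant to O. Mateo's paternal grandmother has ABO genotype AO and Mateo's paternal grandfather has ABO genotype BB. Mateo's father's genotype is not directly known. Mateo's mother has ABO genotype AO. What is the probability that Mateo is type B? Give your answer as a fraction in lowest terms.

1/4

Mateo's father's ABO genotype from AO × BB: 1/2 AB, 1/2 BO.
Crossing each possibility with the mother AO and summing P(type B): 1/2·1/4 + 1/2·1/4 = 1/4.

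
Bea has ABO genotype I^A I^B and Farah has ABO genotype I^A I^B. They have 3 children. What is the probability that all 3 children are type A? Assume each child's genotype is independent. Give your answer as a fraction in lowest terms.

1/64

ABO cross I^A I^B × I^A I^B → 1/4 A, 1/4 B, 1/2 AB.
So P(type A) = 1/4 per child.
All 3 independent: (1/4)^3 = 1/64.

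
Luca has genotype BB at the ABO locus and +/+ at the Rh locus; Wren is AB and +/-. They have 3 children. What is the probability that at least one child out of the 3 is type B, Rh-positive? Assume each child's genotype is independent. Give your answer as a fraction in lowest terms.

ABO cross BB × AB → 1/2 B, 1/2 AB.
Rh cross +/+ × +/- → 1 Rh+; so P(type B, Rh-positive) = 1/2 × 1 = 1/2 per child.
P(none) = (1/2)^3 = 1/8; P(at least one) = 1 − 1/8 = 7/8.

7/8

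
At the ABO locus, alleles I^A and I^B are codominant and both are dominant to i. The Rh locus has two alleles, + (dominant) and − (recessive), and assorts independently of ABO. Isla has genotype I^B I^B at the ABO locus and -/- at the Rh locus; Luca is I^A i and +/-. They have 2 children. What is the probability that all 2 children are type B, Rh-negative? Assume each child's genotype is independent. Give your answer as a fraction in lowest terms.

1/16

ABO cross I^B I^B × I^A i → 1/2 B, 1/2 AB.
Rh cross -/- × +/- → 1/2 Rh+, 1/2 Rh-; so P(type B, Rh-negative) = 1/2 × 1/2 = 1/4 per child.
All 2 independent: (1/4)^2 = 1/16.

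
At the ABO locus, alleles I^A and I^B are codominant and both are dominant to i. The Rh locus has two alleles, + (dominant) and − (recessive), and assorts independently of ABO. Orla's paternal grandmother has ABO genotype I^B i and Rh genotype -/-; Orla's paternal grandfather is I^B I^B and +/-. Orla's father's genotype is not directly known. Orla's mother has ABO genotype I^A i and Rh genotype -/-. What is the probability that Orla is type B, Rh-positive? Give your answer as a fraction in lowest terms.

Orla's father's ABO genotype from I^B i × I^B I^B: 1/2 I^B I^B, 1/2 I^B i.
Crossing each possibility with the mother I^A i and summing P(type B): 1/2·1/2 + 1/2·1/4 = 3/8.
Similarly for Rh via the father's Rh distribution: P(Rh+) = 1/4.
Independent loci: 3/8 × 1/4 = 3/32.

3/32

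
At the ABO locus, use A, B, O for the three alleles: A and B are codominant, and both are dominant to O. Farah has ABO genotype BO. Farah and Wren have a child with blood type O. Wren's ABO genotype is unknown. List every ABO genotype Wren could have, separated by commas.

AO, BO, OO

For each candidate genotype of Wren, check whether crossing it with BO can produce every observed child phenotype.
  AA → possible child types {A, AB} ✗
  AB → possible child types {A, B, AB} ✗
  AO → possible child types {O, A, B, AB} ✓
  BB → possible child types {B} ✗
  BO → possible child types {O, B} ✓
  OO → possible child types {O, B} ✓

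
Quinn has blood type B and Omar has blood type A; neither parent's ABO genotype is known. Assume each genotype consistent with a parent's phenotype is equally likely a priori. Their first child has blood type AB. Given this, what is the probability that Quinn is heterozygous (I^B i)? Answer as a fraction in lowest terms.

1/3

Possible genotypes: Quinn ∈ {I^B I^B, I^B i}; Omar ∈ {I^A I^A, I^A i}.
Weight each parental genotype pair by prior × P(type-AB child):
  I^B I^B × I^A I^A: posterior weight 4/9.
  I^B I^B × I^A i: posterior weight 2/9.
  I^B i × I^A I^A: posterior weight 2/9.
  I^B i × I^A i: posterior weight 1/9.
Sum the posterior weight over pairs where Quinn is I^B i: 1/3.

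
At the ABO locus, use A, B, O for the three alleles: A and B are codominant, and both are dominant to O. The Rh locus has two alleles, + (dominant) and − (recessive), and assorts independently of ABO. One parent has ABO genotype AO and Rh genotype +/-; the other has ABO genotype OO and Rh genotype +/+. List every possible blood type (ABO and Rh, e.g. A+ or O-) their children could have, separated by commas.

O+, A+

Gametes from AO × OO give offspring ABO genotypes AO, OO, i.e. phenotypes O, A.
Rh cross +/- × +/+ → phenotypes Rh+.
Combining independently: O+, A+.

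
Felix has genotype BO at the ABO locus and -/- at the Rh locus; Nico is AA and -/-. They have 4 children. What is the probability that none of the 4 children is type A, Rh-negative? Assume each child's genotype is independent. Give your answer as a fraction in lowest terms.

1/16

ABO cross BO × AA → 1/2 A, 1/2 AB.
Rh cross -/- × -/- → 1 Rh-; so P(type A, Rh-negative) = 1/2 × 1 = 1/2 per child.
P(not type A, Rh-negative) = 1/2 for one child; (1/2)^4 = 1/16.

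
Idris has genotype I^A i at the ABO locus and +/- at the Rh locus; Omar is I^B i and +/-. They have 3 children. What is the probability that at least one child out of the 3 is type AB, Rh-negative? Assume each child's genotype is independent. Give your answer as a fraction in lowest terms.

ABO cross I^A i × I^B i → 1/4 O, 1/4 A, 1/4 B, 1/4 AB.
Rh cross +/- × +/- → 3/4 Rh+, 1/4 Rh-; so P(type AB, Rh-negative) = 1/4 × 1/4 = 1/16 per child.
P(none) = (15/16)^3 = 3375/4096; P(at least one) = 1 − 3375/4096 = 721/4096.

721/4096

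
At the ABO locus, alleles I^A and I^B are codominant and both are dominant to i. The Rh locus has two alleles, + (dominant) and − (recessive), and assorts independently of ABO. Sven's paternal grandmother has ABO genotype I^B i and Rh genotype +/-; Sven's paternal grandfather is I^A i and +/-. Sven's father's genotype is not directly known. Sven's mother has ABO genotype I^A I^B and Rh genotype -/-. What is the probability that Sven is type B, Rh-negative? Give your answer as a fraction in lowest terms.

3/16

Sven's father's ABO genotype from I^B i × I^A i: 1/4 I^A I^B, 1/4 I^A i, 1/4 I^B i, 1/4 i i.
Crossing each possibility with the mother I^A I^B and summing P(type B): 1/4·1/4 + 1/4·1/4 + 1/4·1/2 + 1/4·1/2 = 3/8.
Similarly for Rh via the father's Rh distribution: P(Rh-) = 1/2.
Independent loci: 3/8 × 1/2 = 3/16.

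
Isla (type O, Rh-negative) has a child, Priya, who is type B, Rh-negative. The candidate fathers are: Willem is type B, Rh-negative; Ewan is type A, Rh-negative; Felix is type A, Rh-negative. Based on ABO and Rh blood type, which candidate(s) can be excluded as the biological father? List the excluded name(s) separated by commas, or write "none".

Ewan, Felix

A candidate is excluded only if no genotype consistent with his phenotype could produce a type B, Rh-negative child with a type O, Rh-negative mother.
Ewan (type A, Rh-): no genotype consistent with that phenotype can produce a type-B Rh- child with a type-O mother.
Felix (type A, Rh-): no genotype consistent with that phenotype can produce a type-B Rh- child with a type-O mother.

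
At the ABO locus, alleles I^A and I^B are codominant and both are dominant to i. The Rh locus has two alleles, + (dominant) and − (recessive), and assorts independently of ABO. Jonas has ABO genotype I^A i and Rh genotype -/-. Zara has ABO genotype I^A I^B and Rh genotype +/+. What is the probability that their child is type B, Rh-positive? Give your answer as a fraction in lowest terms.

ABO cross I^A i × I^A I^B → offspring phenotypes: 1/2 A, 1/4 B, 1/4 AB.
Rh cross -/- × +/+ → 1 Rh+.
Independent loci: P(type B, Rh-positive) = 1/4 × 1 = 1/4.

1/4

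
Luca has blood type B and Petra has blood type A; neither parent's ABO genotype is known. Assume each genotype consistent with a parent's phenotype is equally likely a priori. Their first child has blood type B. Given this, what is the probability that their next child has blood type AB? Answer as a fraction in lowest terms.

Possible genotypes: Luca ∈ {BB, BO}; Petra ∈ {AA, AO}.
Weight each parental genotype pair by prior × P(type-B child):
  BB × AO: posterior weight 2/3; P(next child type AB) = 1/2.
  BO × AO: posterior weight 1/3; P(next child type AB) = 1/4.
Weighted sum = 5/12.

5/12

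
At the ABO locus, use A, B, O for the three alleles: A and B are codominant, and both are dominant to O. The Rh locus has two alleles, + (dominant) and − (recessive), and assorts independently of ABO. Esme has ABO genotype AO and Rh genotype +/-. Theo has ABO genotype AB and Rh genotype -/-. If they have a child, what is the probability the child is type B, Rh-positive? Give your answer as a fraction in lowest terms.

ABO cross AO × AB → offspring phenotypes: 1/2 A, 1/4 B, 1/4 AB.
Rh cross +/- × -/- → 1/2 Rh+, 1/2 Rh-.
Independent loci: P(type B, Rh-positive) = 1/4 × 1/2 = 1/8.

1/8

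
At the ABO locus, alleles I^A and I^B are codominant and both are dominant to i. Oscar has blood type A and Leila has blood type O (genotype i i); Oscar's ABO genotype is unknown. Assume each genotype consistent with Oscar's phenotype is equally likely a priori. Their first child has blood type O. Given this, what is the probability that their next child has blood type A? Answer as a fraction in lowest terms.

Possible genotypes: Oscar ∈ {I^A I^A, I^A i}; Leila ∈ {i i}.
Weight each parental genotype pair by prior × P(type-O child):
  I^A i × i i: posterior weight 1; P(next child type A) = 1/2.
Weighted sum = 1/2.

1/2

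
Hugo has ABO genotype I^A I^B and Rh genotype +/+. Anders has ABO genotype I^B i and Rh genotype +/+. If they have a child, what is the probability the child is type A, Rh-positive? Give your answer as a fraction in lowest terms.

ABO cross I^A I^B × I^B i → offspring phenotypes: 1/4 A, 1/2 B, 1/4 AB.
Rh cross +/+ × +/+ → 1 Rh+.
Independent loci: P(type A, Rh-positive) = 1/4 × 1 = 1/4.

1/4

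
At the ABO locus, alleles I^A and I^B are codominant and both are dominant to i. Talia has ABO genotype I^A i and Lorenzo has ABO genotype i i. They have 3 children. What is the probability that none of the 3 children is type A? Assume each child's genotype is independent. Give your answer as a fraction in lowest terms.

1/8

ABO cross I^A i × i i → 1/2 O, 1/2 A.
So P(type A) = 1/2 per child.
P(not type A) = 1/2 for one child; (1/2)^3 = 1/8.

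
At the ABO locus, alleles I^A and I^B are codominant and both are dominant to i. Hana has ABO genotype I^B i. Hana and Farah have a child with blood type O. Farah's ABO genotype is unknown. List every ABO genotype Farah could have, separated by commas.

I^A i, I^B i, i i

For each candidate genotype of Farah, check whether crossing it with I^B i can produce every observed child phenotype.
  I^A I^A → possible child types {A, AB} ✗
  I^A I^B → possible child types {A, B, AB} ✗
  I^A i → possible child types {O, A, B, AB} ✓
  I^B I^B → possible child types {B} ✗
  I^B i → possible child types {O, B} ✓
  i i → possible child types {O, B} ✓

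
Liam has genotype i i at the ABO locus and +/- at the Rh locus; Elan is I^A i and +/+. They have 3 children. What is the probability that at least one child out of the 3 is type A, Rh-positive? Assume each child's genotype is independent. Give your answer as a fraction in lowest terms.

ABO cross i i × I^A i → 1/2 O, 1/2 A.
Rh cross +/- × +/+ → 1 Rh+; so P(type A, Rh-positive) = 1/2 × 1 = 1/2 per child.
P(none) = (1/2)^3 = 1/8; P(at least one) = 1 − 1/8 = 7/8.

7/8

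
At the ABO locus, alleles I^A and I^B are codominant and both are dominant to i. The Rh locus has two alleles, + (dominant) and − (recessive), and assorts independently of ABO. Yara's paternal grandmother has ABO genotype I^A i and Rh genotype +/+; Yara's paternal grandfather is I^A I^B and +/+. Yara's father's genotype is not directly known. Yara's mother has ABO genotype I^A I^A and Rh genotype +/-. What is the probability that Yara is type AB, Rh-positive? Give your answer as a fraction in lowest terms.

Yara's father's ABO genotype from I^A i × I^A I^B: 1/4 I^A I^A, 1/4 I^A I^B, 1/4 I^A i, 1/4 I^B i.
Crossing each possibility with the mother I^A I^A and summing P(type AB): 1/4·0 + 1/4·1/2 + 1/4·0 + 1/4·1/2 = 1/4.
Similarly for Rh via the father's Rh distribution: P(Rh+) = 1.
Independent loci: 1/4 × 1 = 1/4.

1/4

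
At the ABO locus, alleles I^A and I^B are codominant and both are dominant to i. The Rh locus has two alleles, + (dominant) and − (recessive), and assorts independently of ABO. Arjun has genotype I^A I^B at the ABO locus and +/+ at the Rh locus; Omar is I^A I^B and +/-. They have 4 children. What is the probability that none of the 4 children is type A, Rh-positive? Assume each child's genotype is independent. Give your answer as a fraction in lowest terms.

81/256

ABO cross I^A I^B × I^A I^B → 1/4 A, 1/4 B, 1/2 AB.
Rh cross +/+ × +/- → 1 Rh+; so P(type A, Rh-positive) = 1/4 × 1 = 1/4 per child.
P(not type A, Rh-positive) = 3/4 for one child; (3/4)^4 = 81/256.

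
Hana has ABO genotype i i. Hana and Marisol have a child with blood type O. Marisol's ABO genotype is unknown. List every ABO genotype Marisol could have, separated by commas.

I^A i, I^B i, i i

For each candidate genotype of Marisol, check whether crossing it with i i can produce every observed child phenotype.
  I^A I^A → possible child types {A} ✗
  I^A I^B → possible child types {A, B} ✗
  I^A i → possible child types {O, A} ✓
  I^B I^B → possible child types {B} ✗
  I^B i → possible child types {O, B} ✓
  i i → possible child types {O} ✓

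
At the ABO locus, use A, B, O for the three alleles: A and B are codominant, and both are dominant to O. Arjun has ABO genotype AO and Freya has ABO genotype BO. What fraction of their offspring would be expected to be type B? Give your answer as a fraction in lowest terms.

1/4

ABO cross AO × BO → offspring phenotypes: 1/4 O, 1/4 A, 1/4 B, 1/4 AB.
So P(type B) = 1/4.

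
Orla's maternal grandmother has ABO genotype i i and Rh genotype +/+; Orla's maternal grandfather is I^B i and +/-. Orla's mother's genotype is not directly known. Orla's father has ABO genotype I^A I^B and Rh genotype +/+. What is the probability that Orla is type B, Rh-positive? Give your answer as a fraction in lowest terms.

1/2

Orla's mother's ABO genotype from i i × I^B i: 1/2 I^B i, 1/2 i i.
Crossing each possibility with the father I^A I^B and summing P(type B): 1/2·1/2 + 1/2·1/2 = 1/2.
Similarly for Rh via the mother's Rh distribution: P(Rh+) = 1.
Independent loci: 1/2 × 1 = 1/2.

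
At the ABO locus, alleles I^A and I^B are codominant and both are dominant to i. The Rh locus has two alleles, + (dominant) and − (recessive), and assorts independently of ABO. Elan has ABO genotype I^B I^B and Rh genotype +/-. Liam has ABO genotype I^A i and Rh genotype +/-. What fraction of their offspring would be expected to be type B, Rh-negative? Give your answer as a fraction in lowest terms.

1/8

ABO cross I^B I^B × I^A i → offspring phenotypes: 1/2 B, 1/2 AB.
Rh cross +/- × +/- → 3/4 Rh+, 1/4 Rh-.
Independent loci: P(type B, Rh-negative) = 1/2 × 1/4 = 1/8.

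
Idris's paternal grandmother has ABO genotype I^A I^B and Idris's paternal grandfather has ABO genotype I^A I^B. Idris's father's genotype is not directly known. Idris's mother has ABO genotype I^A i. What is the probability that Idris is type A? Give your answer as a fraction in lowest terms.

Idris's father's ABO genotype from I^A I^B × I^A I^B: 1/4 I^A I^A, 1/2 I^A I^B, 1/4 I^B I^B.
Crossing each possibility with the mother I^A i and summing P(type A): 1/4·1 + 1/2·1/2 + 1/4·0 = 1/2.

1/2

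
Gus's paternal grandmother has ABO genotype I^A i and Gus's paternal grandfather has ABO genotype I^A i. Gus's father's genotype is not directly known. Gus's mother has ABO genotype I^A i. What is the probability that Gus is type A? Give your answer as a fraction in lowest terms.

Gus's father's ABO genotype from I^A i × I^A i: 1/4 I^A I^A, 1/2 I^A i, 1/4 i i.
Crossing each possibility with the mother I^A i and summing P(type A): 1/4·1 + 1/2·3/4 + 1/4·1/2 = 3/4.

3/4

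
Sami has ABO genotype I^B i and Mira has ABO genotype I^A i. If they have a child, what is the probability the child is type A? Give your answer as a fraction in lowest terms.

ABO cross I^B i × I^A i → offspring phenotypes: 1/4 O, 1/4 A, 1/4 B, 1/4 AB.
So P(type A) = 1/4.

1/4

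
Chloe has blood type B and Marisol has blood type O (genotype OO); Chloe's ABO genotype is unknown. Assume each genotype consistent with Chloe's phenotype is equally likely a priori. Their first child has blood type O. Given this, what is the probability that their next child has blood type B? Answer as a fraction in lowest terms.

Possible genotypes: Chloe ∈ {BB, BO}; Marisol ∈ {OO}.
Weight each parental genotype pair by prior × P(type-O child):
  BO × OO: posterior weight 1; P(next child type B) = 1/2.
Weighted sum = 1/2.

1/2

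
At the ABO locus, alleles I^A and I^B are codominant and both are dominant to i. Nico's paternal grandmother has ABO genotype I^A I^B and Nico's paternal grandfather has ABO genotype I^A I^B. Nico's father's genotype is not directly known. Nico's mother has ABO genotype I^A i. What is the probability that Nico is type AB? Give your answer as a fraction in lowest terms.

1/4

Nico's father's ABO genotype from I^A I^B × I^A I^B: 1/4 I^A I^A, 1/2 I^A I^B, 1/4 I^B I^B.
Crossing each possibility with the mother I^A i and summing P(type AB): 1/4·0 + 1/2·1/4 + 1/4·1/2 = 1/4.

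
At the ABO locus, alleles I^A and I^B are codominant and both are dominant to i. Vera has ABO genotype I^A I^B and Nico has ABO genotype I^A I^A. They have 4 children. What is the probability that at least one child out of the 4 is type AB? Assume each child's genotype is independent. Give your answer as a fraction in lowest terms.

ABO cross I^A I^B × I^A I^A → 1/2 A, 1/2 AB.
So P(type AB) = 1/2 per child.
P(none) = (1/2)^4 = 1/16; P(at least one) = 1 − 1/16 = 15/16.

15/16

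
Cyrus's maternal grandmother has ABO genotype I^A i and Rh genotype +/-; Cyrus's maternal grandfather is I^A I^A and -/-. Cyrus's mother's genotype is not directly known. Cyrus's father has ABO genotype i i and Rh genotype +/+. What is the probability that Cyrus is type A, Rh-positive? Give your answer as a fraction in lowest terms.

Cyrus's mother's ABO genotype from I^A i × I^A I^A: 1/2 I^A I^A, 1/2 I^A i.
Crossing each possibility with the father i i and summing P(type A): 1/2·1 + 1/2·1/2 = 3/4.
Similarly for Rh via the mother's Rh distribution: P(Rh+) = 1.
Independent loci: 3/4 × 1 = 3/4.

3/4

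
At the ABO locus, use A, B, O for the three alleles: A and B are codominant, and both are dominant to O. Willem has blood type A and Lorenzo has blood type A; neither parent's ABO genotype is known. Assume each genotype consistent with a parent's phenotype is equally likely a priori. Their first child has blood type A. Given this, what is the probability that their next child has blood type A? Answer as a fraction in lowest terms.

19/20

Possible genotypes: Willem ∈ {AA, AO}; Lorenzo ∈ {AA, AO}.
Weight each parental genotype pair by prior × P(type-A child):
  AA × AA: posterior weight 4/15; P(next child type A) = 1.
  AA × AO: posterior weight 4/15; P(next child type A) = 1.
  AO × AA: posterior weight 4/15; P(next child type A) = 1.
  AO × AO: posterior weight 1/5; P(next child type A) = 3/4.
Weighted sum = 19/20.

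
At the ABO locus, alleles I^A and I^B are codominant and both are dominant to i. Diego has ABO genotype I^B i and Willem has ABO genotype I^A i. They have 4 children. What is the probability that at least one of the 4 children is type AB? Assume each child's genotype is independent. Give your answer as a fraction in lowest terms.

175/256

ABO cross I^B i × I^A i → 1/4 O, 1/4 A, 1/4 B, 1/4 AB.
So P(type AB) = 1/4 per child.
P(none) = (3/4)^4 = 81/256; P(at least one) = 1 − 81/256 = 175/256.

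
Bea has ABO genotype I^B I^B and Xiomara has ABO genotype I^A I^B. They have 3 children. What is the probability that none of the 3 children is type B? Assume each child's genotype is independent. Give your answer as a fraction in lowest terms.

ABO cross I^B I^B × I^A I^B → 1/2 B, 1/2 AB.
So P(type B) = 1/2 per child.
P(not type B) = 1/2 for one child; (1/2)^3 = 1/8.

1/8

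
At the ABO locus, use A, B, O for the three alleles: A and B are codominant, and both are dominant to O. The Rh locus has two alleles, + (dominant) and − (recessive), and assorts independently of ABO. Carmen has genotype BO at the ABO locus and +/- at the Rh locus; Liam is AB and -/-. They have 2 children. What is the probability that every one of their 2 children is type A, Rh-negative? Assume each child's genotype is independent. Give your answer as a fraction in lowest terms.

ABO cross BO × AB → 1/4 A, 1/2 B, 1/4 AB.
Rh cross +/- × -/- → 1/2 Rh+, 1/2 Rh-; so P(type A, Rh-negative) = 1/4 × 1/2 = 1/8 per child.
All 2 independent: (1/8)^2 = 1/64.

1/64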